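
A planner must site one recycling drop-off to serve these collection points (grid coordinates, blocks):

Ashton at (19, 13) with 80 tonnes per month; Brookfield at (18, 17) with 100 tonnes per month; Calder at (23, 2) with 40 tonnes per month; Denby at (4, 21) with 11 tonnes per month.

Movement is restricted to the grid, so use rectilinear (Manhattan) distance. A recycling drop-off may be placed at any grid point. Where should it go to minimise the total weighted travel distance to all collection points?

Manhattan distance separates: Σwᵢ(|x−xᵢ|+|y−yᵢ|) = Σwᵢ|x−xᵢ| + Σwᵢ|y−yᵢ|, so x and y are optimised independently as 1-D weighted medians.
Total weight W = 231; half = 115.5.
x-coordinate, sorted with cumulative weight:
  x=4 (Denby, w=11) cum 11
  x=18 (Brookfield, w=100) cum 111
  x=19 (Ashton, w=80) cum 191  ← median
  x=23 (Calder, w=40) cum 231
⇒ x* = 19
y-coordinate, sorted with cumulative weight:
  y=2 (Calder, w=40) cum 40
  y=13 (Ashton, w=80) cum 120  ← median
  y=17 (Brookfield, w=100) cum 220
  y=21 (Denby, w=11) cum 231
⇒ y* = 13

(19, 13)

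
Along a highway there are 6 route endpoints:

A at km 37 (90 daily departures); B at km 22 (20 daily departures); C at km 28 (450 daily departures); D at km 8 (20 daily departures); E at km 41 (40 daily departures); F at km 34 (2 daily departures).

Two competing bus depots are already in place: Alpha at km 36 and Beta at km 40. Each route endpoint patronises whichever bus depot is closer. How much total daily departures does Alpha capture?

The indifferent point is the midpoint (36+40)/2 = 38; route endpoints left of it (closer to Alpha at 36) go to Alpha, those right go to Beta.
  D at 8 (w=20) → Alpha
  B at 22 (w=20) → Alpha
  C at 28 (w=450) → Alpha
  F at 34 (w=2) → Alpha
  A at 37 (w=90) → Alpha
  E at 41 (w=40) → Beta
Alpha captures 582; Beta captures 40.

582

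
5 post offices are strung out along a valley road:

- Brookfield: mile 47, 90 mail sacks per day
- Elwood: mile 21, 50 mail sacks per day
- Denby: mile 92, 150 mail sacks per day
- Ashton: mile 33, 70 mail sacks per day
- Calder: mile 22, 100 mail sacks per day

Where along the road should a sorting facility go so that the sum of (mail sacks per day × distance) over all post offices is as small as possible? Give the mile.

x = 47

For a sum of weighted absolute distances on a line, the optimum is the weighted median (not the mean). Total weight W = 460; half-weight = 230.
Sort by position and accumulate weight:
  mile 21 (Elwood, w=50) → cum 50
  mile 22 (Calder, w=100) → cum 150
  mile 33 (Ashton, w=70) → cum 220
  mile 47 (Brookfield, w=90) → cum 310  ≥ 230 → median here
  mile 92 (Denby, w=150) → cum 460
Optimal location: mile 47.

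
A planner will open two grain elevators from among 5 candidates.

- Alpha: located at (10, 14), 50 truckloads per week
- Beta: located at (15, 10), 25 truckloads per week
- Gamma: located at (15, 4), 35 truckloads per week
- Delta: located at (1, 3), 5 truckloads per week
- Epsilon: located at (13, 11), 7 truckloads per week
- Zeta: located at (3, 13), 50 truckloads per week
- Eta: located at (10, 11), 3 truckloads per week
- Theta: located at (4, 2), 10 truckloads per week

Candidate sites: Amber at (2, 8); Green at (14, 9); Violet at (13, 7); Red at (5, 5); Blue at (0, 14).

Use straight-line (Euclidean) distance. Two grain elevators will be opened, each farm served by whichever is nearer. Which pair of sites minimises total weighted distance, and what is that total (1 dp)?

{Green, Blue}, total 898.5

Evaluate every pair (each demand assigned to the nearer of the two):
  {Green, Blue}: total = 898.5
  {Amber, Green}: total = 906.7
  {Violet, Blue}: total = 956.4
  {Amber, Violet}: total = 983.8
  {Green, Red}: total = 1029.3
  {Violet, Red}: total = 1106.4
  {Green, Violet}: total = 1260.1
  {Red, Blue}: total = 1436.8
  {Amber, Red}: total = 1533.6
  {Amber, Blue}: total = 1657.2
Best pair: {Green, Blue} with total 898.5.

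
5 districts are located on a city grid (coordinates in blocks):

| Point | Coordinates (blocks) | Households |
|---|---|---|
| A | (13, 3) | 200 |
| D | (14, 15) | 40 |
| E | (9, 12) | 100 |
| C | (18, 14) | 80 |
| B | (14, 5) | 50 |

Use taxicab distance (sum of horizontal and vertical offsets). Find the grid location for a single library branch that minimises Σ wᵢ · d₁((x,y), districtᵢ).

Manhattan distance separates: Σwᵢ(|x−xᵢ|+|y−yᵢ|) = Σwᵢ|x−xᵢ| + Σwᵢ|y−yᵢ|, so x and y are optimised independently as 1-D weighted medians.
Total weight W = 470; half = 235.
x-coordinate, sorted with cumulative weight:
  x=9 (E, w=100) cum 100
  x=13 (A, w=200) cum 300  ← median
  x=14 (D, w=40) cum 340
  x=14 (B, w=50) cum 390
  x=18 (C, w=80) cum 470
⇒ x* = 13
y-coordinate, sorted with cumulative weight:
  y=3 (A, w=200) cum 200
  y=5 (B, w=50) cum 250  ← median
  y=12 (E, w=100) cum 350
  y=14 (C, w=80) cum 430
  y=15 (D, w=40) cum 470
⇒ y* = 5

(13, 5)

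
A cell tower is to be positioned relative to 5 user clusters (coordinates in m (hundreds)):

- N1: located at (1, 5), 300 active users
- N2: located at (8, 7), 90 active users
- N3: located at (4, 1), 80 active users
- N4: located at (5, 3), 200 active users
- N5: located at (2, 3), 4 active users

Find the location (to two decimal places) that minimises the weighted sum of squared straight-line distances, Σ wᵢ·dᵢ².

The minimiser of Σwᵢ‖p−pᵢ‖² is the weighted centroid p* = (Σwᵢpᵢ)/(Σwᵢ).
Σwᵢ = 674.
Σwᵢxᵢ = 300·1 + 90·8 + 80·4 + 200·5 + 4·2 = 2348.
Σwᵢyᵢ = 300·5 + 90·7 + 80·1 + 200·3 + 4·3 = 2822.
x* = 2348/674 = 3.48, y* = 2822/674 = 4.19.

(3.48, 4.19)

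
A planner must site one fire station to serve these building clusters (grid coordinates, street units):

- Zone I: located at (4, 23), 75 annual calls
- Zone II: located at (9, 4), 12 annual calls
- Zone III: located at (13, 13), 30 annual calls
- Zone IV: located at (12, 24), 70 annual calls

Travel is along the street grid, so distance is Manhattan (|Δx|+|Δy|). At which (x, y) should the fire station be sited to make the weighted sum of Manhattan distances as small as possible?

Manhattan distance separates: Σwᵢ(|x−xᵢ|+|y−yᵢ|) = Σwᵢ|x−xᵢ| + Σwᵢ|y−yᵢ|, so x and y are optimised independently as 1-D weighted medians.
Total weight W = 187; half = 93.5.
x-coordinate, sorted with cumulative weight:
  x=4 (Zone I, w=75) cum 75
  x=9 (Zone II, w=12) cum 87
  x=12 (Zone IV, w=70) cum 157  ← median
  x=13 (Zone III, w=30) cum 187
⇒ x* = 12
y-coordinate, sorted with cumulative weight:
  y=4 (Zone II, w=12) cum 12
  y=13 (Zone III, w=30) cum 42
  y=23 (Zone I, w=75) cum 117  ← median
  y=24 (Zone IV, w=70) cum 187
⇒ y* = 23

(12, 23)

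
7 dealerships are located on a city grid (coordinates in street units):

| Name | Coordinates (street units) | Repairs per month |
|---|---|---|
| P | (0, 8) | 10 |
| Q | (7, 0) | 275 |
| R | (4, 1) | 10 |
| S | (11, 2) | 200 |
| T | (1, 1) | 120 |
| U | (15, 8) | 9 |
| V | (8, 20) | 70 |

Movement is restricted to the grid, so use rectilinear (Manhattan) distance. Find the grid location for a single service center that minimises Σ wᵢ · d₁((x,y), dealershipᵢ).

Manhattan distance separates: Σwᵢ(|x−xᵢ|+|y−yᵢ|) = Σwᵢ|x−xᵢ| + Σwᵢ|y−yᵢ|, so x and y are optimised independently as 1-D weighted medians.
Total weight W = 694; half = 347.
x-coordinate, sorted with cumulative weight:
  x=0 (P, w=10) cum 10
  x=1 (T, w=120) cum 130
  x=4 (R, w=10) cum 140
  x=7 (Q, w=275) cum 415  ← median
  x=8 (V, w=70) cum 485
  x=11 (S, w=200) cum 685
  x=15 (U, w=9) cum 694
⇒ x* = 7
y-coordinate, sorted with cumulative weight:
  y=0 (Q, w=275) cum 275
  y=1 (R, w=10) cum 285
  y=1 (T, w=120) cum 405  ← median
  y=2 (S, w=200) cum 605
  y=8 (P, w=10) cum 615
  y=8 (U, w=9) cum 624
  y=20 (V, w=70) cum 694
⇒ y* = 1

(7, 1)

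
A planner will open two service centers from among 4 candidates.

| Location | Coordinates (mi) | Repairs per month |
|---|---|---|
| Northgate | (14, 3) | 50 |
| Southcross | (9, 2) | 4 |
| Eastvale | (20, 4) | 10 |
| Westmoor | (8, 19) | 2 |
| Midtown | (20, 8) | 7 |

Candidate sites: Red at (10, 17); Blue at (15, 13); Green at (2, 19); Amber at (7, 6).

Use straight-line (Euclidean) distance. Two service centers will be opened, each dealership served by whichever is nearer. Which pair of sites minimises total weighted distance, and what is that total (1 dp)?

Evaluate every pair (each demand assigned to the nearer of the two):
  {Blue, Amber}: total = 569.6
  {Red, Amber}: total = 627.9
  {Green, Amber}: total = 634.3
  {Red, Blue}: total = 710.7
  {Blue, Green}: total = 717.1
  {Red, Green}: total = 1052.0
Best pair: {Blue, Amber} with total 569.6.

{Blue, Amber}, total 569.6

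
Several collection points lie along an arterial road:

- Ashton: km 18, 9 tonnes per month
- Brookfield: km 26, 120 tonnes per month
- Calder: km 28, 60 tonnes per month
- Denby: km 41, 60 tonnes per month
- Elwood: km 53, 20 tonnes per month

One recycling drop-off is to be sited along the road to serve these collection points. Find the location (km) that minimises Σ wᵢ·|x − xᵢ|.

For a sum of weighted absolute distances on a line, the optimum is the weighted median (not the mean). Total weight W = 269; half-weight = 134.5.
Sort by position and accumulate weight:
  km 18 (Ashton, w=9) → cum 9
  km 26 (Brookfield, w=120) → cum 129
  km 28 (Calder, w=60) → cum 189  ≥ 134.5 → median here
  km 41 (Denby, w=60) → cum 249
  km 53 (Elwood, w=20) → cum 269
Optimal location: km 28.

x = 28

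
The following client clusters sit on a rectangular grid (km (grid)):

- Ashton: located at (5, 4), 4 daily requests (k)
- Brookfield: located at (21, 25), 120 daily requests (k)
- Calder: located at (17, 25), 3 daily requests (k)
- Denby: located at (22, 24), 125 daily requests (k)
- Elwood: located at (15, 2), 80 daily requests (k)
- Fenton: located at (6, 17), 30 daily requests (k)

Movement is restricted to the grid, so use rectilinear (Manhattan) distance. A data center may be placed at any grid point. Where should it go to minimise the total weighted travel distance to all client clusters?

(21, 24)

Manhattan distance separates: Σwᵢ(|x−xᵢ|+|y−yᵢ|) = Σwᵢ|x−xᵢ| + Σwᵢ|y−yᵢ|, so x and y are optimised independently as 1-D weighted medians.
Total weight W = 362; half = 181.
x-coordinate, sorted with cumulative weight:
  x=5 (Ashton, w=4) cum 4
  x=6 (Fenton, w=30) cum 34
  x=15 (Elwood, w=80) cum 114
  x=17 (Calder, w=3) cum 117
  x=21 (Brookfield, w=120) cum 237  ← median
  x=22 (Denby, w=125) cum 362
⇒ x* = 21
y-coordinate, sorted with cumulative weight:
  y=2 (Elwood, w=80) cum 80
  y=4 (Ashton, w=4) cum 84
  y=17 (Fenton, w=30) cum 114
  y=24 (Denby, w=125) cum 239  ← median
  y=25 (Brookfield, w=120) cum 359
  y=25 (Calder, w=3) cum 362
⇒ y* = 24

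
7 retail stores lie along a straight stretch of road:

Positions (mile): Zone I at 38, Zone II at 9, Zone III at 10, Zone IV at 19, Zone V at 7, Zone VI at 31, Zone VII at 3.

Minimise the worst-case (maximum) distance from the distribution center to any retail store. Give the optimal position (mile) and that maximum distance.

location 20.5, max distance 17.5

The 1-center on a line is the midpoint of the two extreme points: leftmost at 3, rightmost at 38.
Optimal location = (3 + 38)/2 = 20.5; maximum distance = (38 − 3)/2 = 17.5.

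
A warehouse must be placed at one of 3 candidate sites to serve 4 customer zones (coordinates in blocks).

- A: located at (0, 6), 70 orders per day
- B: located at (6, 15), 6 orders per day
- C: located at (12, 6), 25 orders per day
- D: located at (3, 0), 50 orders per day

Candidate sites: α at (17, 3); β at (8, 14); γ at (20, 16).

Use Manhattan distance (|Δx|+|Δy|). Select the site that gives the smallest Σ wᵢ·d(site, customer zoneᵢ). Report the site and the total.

β, total 2388 blocks

Total weighted distance at each candidate:
  α (17, 3): total = 2588
  β (8, 14): total = 2388
  γ (20, 16): total = 4290
Minimum is at β with total 2388 blocks.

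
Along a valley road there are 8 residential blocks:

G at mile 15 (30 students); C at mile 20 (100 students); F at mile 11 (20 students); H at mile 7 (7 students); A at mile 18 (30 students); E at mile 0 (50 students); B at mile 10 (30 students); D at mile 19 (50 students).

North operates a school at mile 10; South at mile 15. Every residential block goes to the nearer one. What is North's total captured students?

107

The indifferent point is the midpoint (10+15)/2 = 12.5; residential blocks left of it (closer to North at 10) go to North, those right go to South.
  E at 0 (w=50) → North
  H at 7 (w=7) → North
  B at 10 (w=30) → North
  F at 11 (w=20) → North
  G at 15 (w=30) → South
  A at 18 (w=30) → South
  D at 19 (w=50) → South
  C at 20 (w=100) → South
North captures 107; South captures 210.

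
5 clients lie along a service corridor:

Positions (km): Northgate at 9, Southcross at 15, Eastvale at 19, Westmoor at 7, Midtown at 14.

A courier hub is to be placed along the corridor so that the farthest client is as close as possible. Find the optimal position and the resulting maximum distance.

The 1-center on a line is the midpoint of the two extreme points: leftmost at 7, rightmost at 19.
Optimal location = (7 + 19)/2 = 13; maximum distance = (19 − 7)/2 = 6.

location 13, max distance 6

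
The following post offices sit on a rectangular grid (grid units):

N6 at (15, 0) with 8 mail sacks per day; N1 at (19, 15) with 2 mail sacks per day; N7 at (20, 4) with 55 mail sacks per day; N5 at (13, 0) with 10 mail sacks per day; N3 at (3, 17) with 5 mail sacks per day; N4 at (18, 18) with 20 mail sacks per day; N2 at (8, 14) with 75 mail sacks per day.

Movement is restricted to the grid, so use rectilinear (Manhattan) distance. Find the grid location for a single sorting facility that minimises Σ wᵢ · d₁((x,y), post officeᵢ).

Manhattan distance separates: Σwᵢ(|x−xᵢ|+|y−yᵢ|) = Σwᵢ|x−xᵢ| + Σwᵢ|y−yᵢ|, so x and y are optimised independently as 1-D weighted medians.
Total weight W = 175; half = 87.5.
x-coordinate, sorted with cumulative weight:
  x=3 (N3, w=5) cum 5
  x=8 (N2, w=75) cum 80
  x=13 (N5, w=10) cum 90  ← median
  x=15 (N6, w=8) cum 98
  x=18 (N4, w=20) cum 118
  x=19 (N1, w=2) cum 120
  x=20 (N7, w=55) cum 175
⇒ x* = 13
y-coordinate, sorted with cumulative weight:
  y=0 (N6, w=8) cum 8
  y=0 (N5, w=10) cum 18
  y=4 (N7, w=55) cum 73
  y=14 (N2, w=75) cum 148  ← median
  y=15 (N1, w=2) cum 150
  y=17 (N3, w=5) cum 155
  y=18 (N4, w=20) cum 175
⇒ y* = 14

(13, 14)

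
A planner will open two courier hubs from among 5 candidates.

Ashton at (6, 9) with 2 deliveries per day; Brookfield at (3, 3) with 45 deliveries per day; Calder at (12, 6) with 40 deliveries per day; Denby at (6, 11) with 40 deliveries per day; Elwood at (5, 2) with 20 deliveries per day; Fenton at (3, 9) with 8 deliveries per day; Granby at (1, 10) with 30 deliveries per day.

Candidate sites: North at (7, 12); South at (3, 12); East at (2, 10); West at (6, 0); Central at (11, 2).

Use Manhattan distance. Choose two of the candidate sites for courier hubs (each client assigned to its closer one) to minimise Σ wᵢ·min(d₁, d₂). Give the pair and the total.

{East, Central}, total 936

Evaluate every pair (each demand assigned to the nearer of the two):
  {East, Central}: total = 936
  {South, Central}: total = 1041
  {East, West}: total = 1066
  {North, Central}: total = 1109
  {South, West}: total = 1126
  {North, East}: total = 1154
  {North, West}: total = 1154
  {North, South}: total = 1317
  {South, East}: total = 1356
  {West, Central}: total = 1534
Best pair: {East, Central} with total 936.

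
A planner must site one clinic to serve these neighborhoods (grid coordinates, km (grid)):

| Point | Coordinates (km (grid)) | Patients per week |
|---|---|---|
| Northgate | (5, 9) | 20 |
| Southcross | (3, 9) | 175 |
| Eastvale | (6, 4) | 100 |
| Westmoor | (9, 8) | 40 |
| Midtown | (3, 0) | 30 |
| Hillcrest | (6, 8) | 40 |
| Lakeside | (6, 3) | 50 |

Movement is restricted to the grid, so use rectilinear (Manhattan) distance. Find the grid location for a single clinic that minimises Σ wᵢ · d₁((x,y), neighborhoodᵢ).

Manhattan distance separates: Σwᵢ(|x−xᵢ|+|y−yᵢ|) = Σwᵢ|x−xᵢ| + Σwᵢ|y−yᵢ|, so x and y are optimised independently as 1-D weighted medians.
Total weight W = 455; half = 227.5.
x-coordinate, sorted with cumulative weight:
  x=3 (Southcross, w=175) cum 175
  x=3 (Midtown, w=30) cum 205
  x=5 (Northgate, w=20) cum 225
  x=6 (Eastvale, w=100) cum 325  ← median
  x=6 (Hillcrest, w=40) cum 365
  x=6 (Lakeside, w=50) cum 415
  x=9 (Westmoor, w=40) cum 455
⇒ x* = 6
y-coordinate, sorted with cumulative weight:
  y=0 (Midtown, w=30) cum 30
  y=3 (Lakeside, w=50) cum 80
  y=4 (Eastvale, w=100) cum 180
  y=8 (Westmoor, w=40) cum 220
  y=8 (Hillcrest, w=40) cum 260  ← median
  y=9 (Northgate, w=20) cum 280
  y=9 (Southcross, w=175) cum 455
⇒ y* = 8

(6, 8)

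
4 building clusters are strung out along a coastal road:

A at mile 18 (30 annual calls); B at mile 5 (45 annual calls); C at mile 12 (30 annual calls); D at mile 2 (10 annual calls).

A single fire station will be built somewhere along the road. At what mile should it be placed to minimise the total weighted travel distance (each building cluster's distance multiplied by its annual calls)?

x = 12

For a sum of weighted absolute distances on a line, the optimum is the weighted median (not the mean). Total weight W = 115; half-weight = 57.5.
Sort by position and accumulate weight:
  mile 2 (D, w=10) → cum 10
  mile 5 (B, w=45) → cum 55
  mile 12 (C, w=30) → cum 85  ≥ 57.5 → median here
  mile 18 (A, w=30) → cum 115
Optimal location: mile 12.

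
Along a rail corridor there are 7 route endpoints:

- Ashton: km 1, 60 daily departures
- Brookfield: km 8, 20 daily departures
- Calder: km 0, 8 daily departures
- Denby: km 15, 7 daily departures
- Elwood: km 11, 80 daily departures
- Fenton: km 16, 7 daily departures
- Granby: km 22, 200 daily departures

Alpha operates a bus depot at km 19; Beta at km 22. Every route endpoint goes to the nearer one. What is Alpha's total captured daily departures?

The indifferent point is the midpoint (19+22)/2 = 20.5; route endpoints left of it (closer to Alpha at 19) go to Alpha, those right go to Beta.
  Calder at 0 (w=8) → Alpha
  Ashton at 1 (w=60) → Alpha
  Brookfield at 8 (w=20) → Alpha
  Elwood at 11 (w=80) → Alpha
  Denby at 15 (w=7) → Alpha
  Fenton at 16 (w=7) → Alpha
  Granby at 22 (w=200) → Beta
Alpha captures 182; Beta captures 200.

182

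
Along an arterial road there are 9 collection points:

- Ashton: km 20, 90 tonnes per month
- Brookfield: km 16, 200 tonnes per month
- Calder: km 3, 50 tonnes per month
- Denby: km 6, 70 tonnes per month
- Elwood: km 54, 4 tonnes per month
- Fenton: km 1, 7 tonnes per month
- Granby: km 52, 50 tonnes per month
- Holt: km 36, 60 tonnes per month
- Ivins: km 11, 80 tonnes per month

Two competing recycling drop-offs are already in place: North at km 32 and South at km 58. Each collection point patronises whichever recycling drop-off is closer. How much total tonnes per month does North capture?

557

The indifferent point is the midpoint (32+58)/2 = 45; collection points left of it (closer to North at 32) go to North, those right go to South.
  Fenton at 1 (w=7) → North
  Calder at 3 (w=50) → North
  Denby at 6 (w=70) → North
  Ivins at 11 (w=80) → North
  Brookfield at 16 (w=200) → North
  Ashton at 20 (w=90) → North
  Holt at 36 (w=60) → North
  Granby at 52 (w=50) → South
  Elwood at 54 (w=4) → South
North captures 557; South captures 54.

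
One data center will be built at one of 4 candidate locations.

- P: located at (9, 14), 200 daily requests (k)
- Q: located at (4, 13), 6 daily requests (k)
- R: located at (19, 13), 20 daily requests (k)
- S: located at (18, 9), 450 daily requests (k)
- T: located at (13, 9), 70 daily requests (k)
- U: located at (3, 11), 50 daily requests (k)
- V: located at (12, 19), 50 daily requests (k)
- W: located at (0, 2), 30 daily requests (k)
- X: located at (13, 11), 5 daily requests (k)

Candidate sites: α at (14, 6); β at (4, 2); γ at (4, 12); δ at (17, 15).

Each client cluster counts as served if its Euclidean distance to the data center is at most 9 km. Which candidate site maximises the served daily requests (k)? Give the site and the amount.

Coverage radius r = 9 km; a point is covered iff (Δx)²+(Δy)² ≤ 9² = 81.
  α (14, 6): covers {R, S, T, X} → 545
  β (4, 2): covers {W} → 30
  γ (4, 12): covers {P, Q, U} → 256
  δ (17, 15): covers {P, R, S, T, V, X} → 795
Maximum coverage at δ: 795 daily requests (k).

δ, covering 795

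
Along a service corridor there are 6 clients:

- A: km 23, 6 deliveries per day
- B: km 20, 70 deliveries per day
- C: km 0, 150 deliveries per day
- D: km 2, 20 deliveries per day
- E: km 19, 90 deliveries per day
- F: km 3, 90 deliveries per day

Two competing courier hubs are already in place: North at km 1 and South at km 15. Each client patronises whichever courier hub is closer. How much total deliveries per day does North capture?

The indifferent point is the midpoint (1+15)/2 = 8; clients left of it (closer to North at 1) go to North, those right go to South.
  C at 0 (w=150) → North
  D at 2 (w=20) → North
  F at 3 (w=90) → North
  E at 19 (w=90) → South
  B at 20 (w=70) → South
  A at 23 (w=6) → South
North captures 260; South captures 166.

260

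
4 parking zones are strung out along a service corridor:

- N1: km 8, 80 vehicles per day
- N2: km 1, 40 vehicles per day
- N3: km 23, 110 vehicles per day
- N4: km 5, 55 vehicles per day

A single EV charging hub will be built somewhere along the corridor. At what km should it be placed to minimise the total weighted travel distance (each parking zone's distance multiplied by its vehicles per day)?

x = 8

For a sum of weighted absolute distances on a line, the optimum is the weighted median (not the mean). Total weight W = 285; half-weight = 142.5.
Sort by position and accumulate weight:
  km 1 (N2, w=40) → cum 40
  km 5 (N4, w=55) → cum 95
  km 8 (N1, w=80) → cum 175  ≥ 142.5 → median here
  km 23 (N3, w=110) → cum 285
Optimal location: km 8.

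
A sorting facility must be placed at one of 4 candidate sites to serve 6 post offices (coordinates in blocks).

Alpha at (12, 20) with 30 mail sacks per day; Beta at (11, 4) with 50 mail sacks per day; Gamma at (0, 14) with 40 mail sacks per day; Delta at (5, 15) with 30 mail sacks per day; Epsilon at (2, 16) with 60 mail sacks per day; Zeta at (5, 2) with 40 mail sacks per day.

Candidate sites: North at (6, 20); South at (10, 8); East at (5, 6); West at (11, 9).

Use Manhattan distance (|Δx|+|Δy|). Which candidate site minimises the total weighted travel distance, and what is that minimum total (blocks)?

Total weighted distance at each candidate:
  North (6, 20): total = 3130
  South (10, 8): total = 3070
  East (5, 6): total = 2760
  West (11, 9): total = 3090
Minimum is at East with total 2760 blocks.

East, total 2760 blocks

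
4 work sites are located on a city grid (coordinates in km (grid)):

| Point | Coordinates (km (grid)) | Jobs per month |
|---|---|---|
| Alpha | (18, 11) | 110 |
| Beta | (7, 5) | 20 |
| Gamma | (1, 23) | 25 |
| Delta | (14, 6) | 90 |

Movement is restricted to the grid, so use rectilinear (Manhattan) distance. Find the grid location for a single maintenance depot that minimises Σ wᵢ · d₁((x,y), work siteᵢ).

(14, 11)

Manhattan distance separates: Σwᵢ(|x−xᵢ|+|y−yᵢ|) = Σwᵢ|x−xᵢ| + Σwᵢ|y−yᵢ|, so x and y are optimised independently as 1-D weighted medians.
Total weight W = 245; half = 122.5.
x-coordinate, sorted with cumulative weight:
  x=1 (Gamma, w=25) cum 25
  x=7 (Beta, w=20) cum 45
  x=14 (Delta, w=90) cum 135  ← median
  x=18 (Alpha, w=110) cum 245
⇒ x* = 14
y-coordinate, sorted with cumulative weight:
  y=5 (Beta, w=20) cum 20
  y=6 (Delta, w=90) cum 110
  y=11 (Alpha, w=110) cum 220  ← median
  y=23 (Gamma, w=25) cum 245
⇒ y* = 11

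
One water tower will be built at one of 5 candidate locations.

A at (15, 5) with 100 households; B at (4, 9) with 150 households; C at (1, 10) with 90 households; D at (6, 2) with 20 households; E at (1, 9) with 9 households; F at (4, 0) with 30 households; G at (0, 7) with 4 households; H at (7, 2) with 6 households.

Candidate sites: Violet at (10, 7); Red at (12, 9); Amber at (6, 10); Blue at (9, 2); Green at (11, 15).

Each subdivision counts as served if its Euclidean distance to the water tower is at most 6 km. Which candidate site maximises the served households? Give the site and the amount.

Amber, covering 249

Coverage radius r = 6 km; a point is covered iff (Δx)²+(Δy)² ≤ 6² = 36.
  Violet (10, 7): covers {A, H} → 106
  Red (12, 9): covers {A} → 100
  Amber (6, 10): covers {B, C, E} → 249
  Blue (9, 2): covers {D, F, H} → 56
  Green (11, 15): covers {none} → 0
Maximum coverage at Amber: 249 households.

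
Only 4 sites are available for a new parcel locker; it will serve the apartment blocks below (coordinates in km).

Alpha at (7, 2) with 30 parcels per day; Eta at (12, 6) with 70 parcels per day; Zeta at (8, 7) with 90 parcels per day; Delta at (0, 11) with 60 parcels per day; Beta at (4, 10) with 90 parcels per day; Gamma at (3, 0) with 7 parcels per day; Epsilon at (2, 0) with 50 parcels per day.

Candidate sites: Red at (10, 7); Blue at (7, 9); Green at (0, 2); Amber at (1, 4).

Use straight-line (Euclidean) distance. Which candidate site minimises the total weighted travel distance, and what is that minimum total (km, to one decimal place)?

Total weighted distance at each candidate:
  Red (10, 7): total = 2362.2
  Blue (7, 9): total = 2124.5
  Green (0, 2): total = 3456.1
  Amber (1, 4): total = 2923.2
Minimum is at Blue with total 2124.5 km.

Blue, total 2124.5 km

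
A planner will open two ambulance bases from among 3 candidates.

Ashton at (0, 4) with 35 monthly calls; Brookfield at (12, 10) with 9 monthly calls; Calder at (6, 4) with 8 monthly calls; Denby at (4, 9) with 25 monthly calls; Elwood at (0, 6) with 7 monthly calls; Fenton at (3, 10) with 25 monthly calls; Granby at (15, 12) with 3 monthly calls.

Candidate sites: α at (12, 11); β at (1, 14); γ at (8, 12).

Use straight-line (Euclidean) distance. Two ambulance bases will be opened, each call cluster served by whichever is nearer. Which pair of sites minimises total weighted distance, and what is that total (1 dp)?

{α, β}, total 758.0

Evaluate every pair (each demand assigned to the nearer of the two):
  {α, β}: total = 758.0
  {β, γ}: total = 772.2
  {α, γ}: total = 810.1
Best pair: {α, β} with total 758.0.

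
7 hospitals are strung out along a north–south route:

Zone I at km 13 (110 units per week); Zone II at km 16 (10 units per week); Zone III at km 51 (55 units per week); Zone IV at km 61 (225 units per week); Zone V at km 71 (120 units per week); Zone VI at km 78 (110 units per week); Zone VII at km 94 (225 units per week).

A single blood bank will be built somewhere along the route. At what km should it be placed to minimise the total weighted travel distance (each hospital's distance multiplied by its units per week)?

For a sum of weighted absolute distances on a line, the optimum is the weighted median (not the mean). Total weight W = 855; half-weight = 427.5.
Sort by position and accumulate weight:
  km 13 (Zone I, w=110) → cum 110
  km 16 (Zone II, w=10) → cum 120
  km 51 (Zone III, w=55) → cum 175
  km 61 (Zone IV, w=225) → cum 400
  km 71 (Zone V, w=120) → cum 520  ≥ 427.5 → median here
  km 78 (Zone VI, w=110) → cum 630
  km 94 (Zone VII, w=225) → cum 855
Optimal location: km 71.

x = 71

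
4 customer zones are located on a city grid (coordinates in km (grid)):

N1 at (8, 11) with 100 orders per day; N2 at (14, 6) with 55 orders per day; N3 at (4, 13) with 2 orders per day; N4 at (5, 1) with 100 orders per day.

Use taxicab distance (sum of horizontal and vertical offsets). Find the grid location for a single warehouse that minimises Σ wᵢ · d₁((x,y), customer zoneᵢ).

(8, 6)

Manhattan distance separates: Σwᵢ(|x−xᵢ|+|y−yᵢ|) = Σwᵢ|x−xᵢ| + Σwᵢ|y−yᵢ|, so x and y are optimised independently as 1-D weighted medians.
Total weight W = 257; half = 128.5.
x-coordinate, sorted with cumulative weight:
  x=4 (N3, w=2) cum 2
  x=5 (N4, w=100) cum 102
  x=8 (N1, w=100) cum 202  ← median
  x=14 (N2, w=55) cum 257
⇒ x* = 8
y-coordinate, sorted with cumulative weight:
  y=1 (N4, w=100) cum 100
  y=6 (N2, w=55) cum 155  ← median
  y=11 (N1, w=100) cum 255
  y=13 (N3, w=2) cum 257
⇒ y* = 6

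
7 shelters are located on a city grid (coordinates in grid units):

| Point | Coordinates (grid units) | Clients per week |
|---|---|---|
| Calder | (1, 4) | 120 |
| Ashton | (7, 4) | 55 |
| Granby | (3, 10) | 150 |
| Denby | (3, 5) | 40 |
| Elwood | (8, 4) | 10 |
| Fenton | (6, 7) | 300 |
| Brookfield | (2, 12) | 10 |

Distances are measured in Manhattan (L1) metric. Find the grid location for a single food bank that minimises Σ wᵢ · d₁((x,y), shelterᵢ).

Manhattan distance separates: Σwᵢ(|x−xᵢ|+|y−yᵢ|) = Σwᵢ|x−xᵢ| + Σwᵢ|y−yᵢ|, so x and y are optimised independently as 1-D weighted medians.
Total weight W = 685; half = 342.5.
x-coordinate, sorted with cumulative weight:
  x=1 (Calder, w=120) cum 120
  x=2 (Brookfield, w=10) cum 130
  x=3 (Granby, w=150) cum 280
  x=3 (Denby, w=40) cum 320
  x=6 (Fenton, w=300) cum 620  ← median
  x=7 (Ashton, w=55) cum 675
  x=8 (Elwood, w=10) cum 685
⇒ x* = 6
y-coordinate, sorted with cumulative weight:
  y=4 (Calder, w=120) cum 120
  y=4 (Ashton, w=55) cum 175
  y=4 (Elwood, w=10) cum 185
  y=5 (Denby, w=40) cum 225
  y=7 (Fenton, w=300) cum 525  ← median
  y=10 (Granby, w=150) cum 675
  y=12 (Brookfield, w=10) cum 685
⇒ y* = 7

(6, 7)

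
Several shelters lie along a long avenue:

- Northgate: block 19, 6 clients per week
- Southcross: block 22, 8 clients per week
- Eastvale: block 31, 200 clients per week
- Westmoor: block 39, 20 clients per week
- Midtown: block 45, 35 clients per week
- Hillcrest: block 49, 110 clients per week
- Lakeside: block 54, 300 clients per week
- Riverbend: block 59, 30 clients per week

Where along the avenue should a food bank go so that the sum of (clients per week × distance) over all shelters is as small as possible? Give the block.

x = 49

For a sum of weighted absolute distances on a line, the optimum is the weighted median (not the mean). Total weight W = 709; half-weight = 354.5.
Sort by position and accumulate weight:
  block 19 (Northgate, w=6) → cum 6
  block 22 (Southcross, w=8) → cum 14
  block 31 (Eastvale, w=200) → cum 214
  block 39 (Westmoor, w=20) → cum 234
  block 45 (Midtown, w=35) → cum 269
  block 49 (Hillcrest, w=110) → cum 379  ≥ 354.5 → median here
  block 54 (Lakeside, w=300) → cum 679
  block 59 (Riverbend, w=30) → cum 709
Optimal location: block 49.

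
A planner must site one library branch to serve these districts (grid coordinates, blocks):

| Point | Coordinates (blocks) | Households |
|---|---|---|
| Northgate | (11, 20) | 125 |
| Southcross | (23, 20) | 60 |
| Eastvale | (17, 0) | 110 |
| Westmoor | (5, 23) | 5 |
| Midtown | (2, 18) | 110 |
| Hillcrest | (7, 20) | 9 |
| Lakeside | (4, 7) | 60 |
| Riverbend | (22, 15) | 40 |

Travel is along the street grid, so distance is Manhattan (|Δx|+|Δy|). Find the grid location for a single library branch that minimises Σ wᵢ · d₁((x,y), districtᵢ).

Manhattan distance separates: Σwᵢ(|x−xᵢ|+|y−yᵢ|) = Σwᵢ|x−xᵢ| + Σwᵢ|y−yᵢ|, so x and y are optimised independently as 1-D weighted medians.
Total weight W = 519; half = 259.5.
x-coordinate, sorted with cumulative weight:
  x=2 (Midtown, w=110) cum 110
  x=4 (Lakeside, w=60) cum 170
  x=5 (Westmoor, w=5) cum 175
  x=7 (Hillcrest, w=9) cum 184
  x=11 (Northgate, w=125) cum 309  ← median
  x=17 (Eastvale, w=110) cum 419
  x=22 (Riverbend, w=40) cum 459
  x=23 (Southcross, w=60) cum 519
⇒ x* = 11
y-coordinate, sorted with cumulative weight:
  y=0 (Eastvale, w=110) cum 110
  y=7 (Lakeside, w=60) cum 170
  y=15 (Riverbend, w=40) cum 210
  y=18 (Midtown, w=110) cum 320  ← median
  y=20 (Northgate, w=125) cum 445
  y=20 (Southcross, w=60) cum 505
  y=20 (Hillcrest, w=9) cum 514
  y=23 (Westmoor, w=5) cum 519
⇒ y* = 18

(11, 18)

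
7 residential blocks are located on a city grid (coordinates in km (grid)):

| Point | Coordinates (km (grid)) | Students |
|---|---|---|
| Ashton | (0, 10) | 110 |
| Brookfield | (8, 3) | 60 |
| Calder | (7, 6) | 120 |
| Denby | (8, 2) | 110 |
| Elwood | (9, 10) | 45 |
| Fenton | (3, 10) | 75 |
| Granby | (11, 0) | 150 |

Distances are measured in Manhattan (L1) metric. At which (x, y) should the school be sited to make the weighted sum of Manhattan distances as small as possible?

Manhattan distance separates: Σwᵢ(|x−xᵢ|+|y−yᵢ|) = Σwᵢ|x−xᵢ| + Σwᵢ|y−yᵢ|, so x and y are optimised independently as 1-D weighted medians.
Total weight W = 670; half = 335.
x-coordinate, sorted with cumulative weight:
  x=0 (Ashton, w=110) cum 110
  x=3 (Fenton, w=75) cum 185
  x=7 (Calder, w=120) cum 305
  x=8 (Brookfield, w=60) cum 365  ← median
  x=8 (Denby, w=110) cum 475
  x=9 (Elwood, w=45) cum 520
  x=11 (Granby, w=150) cum 670
⇒ x* = 8
y-coordinate, sorted with cumulative weight:
  y=0 (Granby, w=150) cum 150
  y=2 (Denby, w=110) cum 260
  y=3 (Brookfield, w=60) cum 320
  y=6 (Calder, w=120) cum 440  ← median
  y=10 (Ashton, w=110) cum 550
  y=10 (Elwood, w=45) cum 595
  y=10 (Fenton, w=75) cum 670
⇒ y* = 6

(8, 6)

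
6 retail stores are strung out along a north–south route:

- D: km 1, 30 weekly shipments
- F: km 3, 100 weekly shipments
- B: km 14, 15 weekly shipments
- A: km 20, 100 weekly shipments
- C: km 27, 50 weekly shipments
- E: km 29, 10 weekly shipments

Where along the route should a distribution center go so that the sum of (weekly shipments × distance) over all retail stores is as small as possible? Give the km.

For a sum of weighted absolute distances on a line, the optimum is the weighted median (not the mean). Total weight W = 305; half-weight = 152.5.
Sort by position and accumulate weight:
  km 1 (D, w=30) → cum 30
  km 3 (F, w=100) → cum 130
  km 14 (B, w=15) → cum 145
  km 20 (A, w=100) → cum 245  ≥ 152.5 → median here
  km 27 (C, w=50) → cum 295
  km 29 (E, w=10) → cum 305
Optimal location: km 20.

x = 20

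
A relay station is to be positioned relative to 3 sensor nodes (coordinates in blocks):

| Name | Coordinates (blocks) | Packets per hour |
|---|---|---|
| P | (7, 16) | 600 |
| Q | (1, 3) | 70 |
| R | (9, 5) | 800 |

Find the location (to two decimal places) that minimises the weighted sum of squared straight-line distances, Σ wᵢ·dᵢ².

The minimiser of Σwᵢ‖p−pᵢ‖² is the weighted centroid p* = (Σwᵢpᵢ)/(Σwᵢ).
Σwᵢ = 1470.
Σwᵢxᵢ = 600·7 + 70·1 + 800·9 = 11470.
Σwᵢyᵢ = 600·16 + 70·3 + 800·5 = 13810.
x* = 11470/1470 = 7.80, y* = 13810/1470 = 9.39.

(7.80, 9.39)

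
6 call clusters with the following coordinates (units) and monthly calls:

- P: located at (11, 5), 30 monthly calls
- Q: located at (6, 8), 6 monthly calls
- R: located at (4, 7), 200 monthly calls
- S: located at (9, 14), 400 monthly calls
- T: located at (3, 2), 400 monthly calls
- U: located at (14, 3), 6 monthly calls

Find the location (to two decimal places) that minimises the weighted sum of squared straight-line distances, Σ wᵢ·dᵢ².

The minimiser of Σwᵢ‖p−pᵢ‖² is the weighted centroid p* = (Σwᵢpᵢ)/(Σwᵢ).
Σwᵢ = 1042.
Σwᵢxᵢ = 30·11 + 6·6 + 200·4 + 400·9 + 400·3 + 6·14 = 6050.
Σwᵢyᵢ = 30·5 + 6·8 + 200·7 + 400·14 + 400·2 + 6·3 = 8016.
x* = 6050/1042 = 5.81, y* = 8016/1042 = 7.69.

(5.81, 7.69)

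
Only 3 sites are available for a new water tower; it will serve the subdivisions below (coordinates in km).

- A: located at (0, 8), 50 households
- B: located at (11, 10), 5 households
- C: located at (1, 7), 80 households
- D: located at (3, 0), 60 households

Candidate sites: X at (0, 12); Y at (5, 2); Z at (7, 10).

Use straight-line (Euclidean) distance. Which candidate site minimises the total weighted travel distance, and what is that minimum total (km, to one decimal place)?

Total weighted distance at each candidate:
  X (0, 12): total = 1406.0
  Y (5, 2): total = 1122.5
  Z (7, 10): total = 1566.9
Minimum is at Y with total 1122.5 km.

Y, total 1122.5 km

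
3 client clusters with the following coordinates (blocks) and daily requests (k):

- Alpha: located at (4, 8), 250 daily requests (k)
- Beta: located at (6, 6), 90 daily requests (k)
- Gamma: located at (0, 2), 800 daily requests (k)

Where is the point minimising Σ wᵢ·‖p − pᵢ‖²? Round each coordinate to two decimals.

(1.35, 3.63)

The minimiser of Σwᵢ‖p−pᵢ‖² is the weighted centroid p* = (Σwᵢpᵢ)/(Σwᵢ).
Σwᵢ = 1140.
Σwᵢxᵢ = 250·4 + 90·6 + 800·0 = 1540.
Σwᵢyᵢ = 250·8 + 90·6 + 800·2 = 4140.
x* = 1540/1140 = 1.35, y* = 4140/1140 = 3.63.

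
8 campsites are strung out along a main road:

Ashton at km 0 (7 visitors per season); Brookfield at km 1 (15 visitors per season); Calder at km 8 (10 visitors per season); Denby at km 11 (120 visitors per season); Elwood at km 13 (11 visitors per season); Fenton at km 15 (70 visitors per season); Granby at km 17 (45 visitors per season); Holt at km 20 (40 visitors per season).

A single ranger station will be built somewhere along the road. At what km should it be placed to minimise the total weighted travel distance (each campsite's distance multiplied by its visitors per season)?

x = 13

For a sum of weighted absolute distances on a line, the optimum is the weighted median (not the mean). Total weight W = 318; half-weight = 159.
Sort by position and accumulate weight:
  km 0 (Ashton, w=7) → cum 7
  km 1 (Brookfield, w=15) → cum 22
  km 8 (Calder, w=10) → cum 32
  km 11 (Denby, w=120) → cum 152
  km 13 (Elwood, w=11) → cum 163  ≥ 159 → median here
  km 15 (Fenton, w=70) → cum 233
  km 17 (Granby, w=45) → cum 278
  km 20 (Holt, w=40) → cum 318
Optimal location: km 13.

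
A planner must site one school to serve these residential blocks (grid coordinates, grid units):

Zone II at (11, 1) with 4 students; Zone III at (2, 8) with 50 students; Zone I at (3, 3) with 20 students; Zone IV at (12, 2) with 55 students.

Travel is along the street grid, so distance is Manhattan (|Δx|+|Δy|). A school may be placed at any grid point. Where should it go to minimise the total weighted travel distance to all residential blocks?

Manhattan distance separates: Σwᵢ(|x−xᵢ|+|y−yᵢ|) = Σwᵢ|x−xᵢ| + Σwᵢ|y−yᵢ|, so x and y are optimised independently as 1-D weighted medians.
Total weight W = 129; half = 64.5.
x-coordinate, sorted with cumulative weight:
  x=2 (Zone III, w=50) cum 50
  x=3 (Zone I, w=20) cum 70  ← median
  x=11 (Zone II, w=4) cum 74
  x=12 (Zone IV, w=55) cum 129
⇒ x* = 3
y-coordinate, sorted with cumulative weight:
  y=1 (Zone II, w=4) cum 4
  y=2 (Zone IV, w=55) cum 59
  y=3 (Zone I, w=20) cum 79  ← median
  y=8 (Zone III, w=50) cum 129
⇒ y* = 3

(3, 3)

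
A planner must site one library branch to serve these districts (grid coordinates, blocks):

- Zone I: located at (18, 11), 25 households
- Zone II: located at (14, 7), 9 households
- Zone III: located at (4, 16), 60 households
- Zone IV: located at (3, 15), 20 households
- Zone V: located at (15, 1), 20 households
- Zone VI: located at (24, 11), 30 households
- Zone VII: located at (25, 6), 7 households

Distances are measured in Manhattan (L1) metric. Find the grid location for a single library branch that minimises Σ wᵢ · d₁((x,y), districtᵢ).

Manhattan distance separates: Σwᵢ(|x−xᵢ|+|y−yᵢ|) = Σwᵢ|x−xᵢ| + Σwᵢ|y−yᵢ|, so x and y are optimised independently as 1-D weighted medians.
Total weight W = 171; half = 85.5.
x-coordinate, sorted with cumulative weight:
  x=3 (Zone IV, w=20) cum 20
  x=4 (Zone III, w=60) cum 80
  x=14 (Zone II, w=9) cum 89  ← median
  x=15 (Zone V, w=20) cum 109
  x=18 (Zone I, w=25) cum 134
  x=24 (Zone VI, w=30) cum 164
  x=25 (Zone VII, w=7) cum 171
⇒ x* = 14
y-coordinate, sorted with cumulative weight:
  y=1 (Zone V, w=20) cum 20
  y=6 (Zone VII, w=7) cum 27
  y=7 (Zone II, w=9) cum 36
  y=11 (Zone I, w=25) cum 61
  y=11 (Zone VI, w=30) cum 91  ← median
  y=15 (Zone IV, w=20) cum 111
  y=16 (Zone III, w=60) cum 171
⇒ y* = 11

(14, 11)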